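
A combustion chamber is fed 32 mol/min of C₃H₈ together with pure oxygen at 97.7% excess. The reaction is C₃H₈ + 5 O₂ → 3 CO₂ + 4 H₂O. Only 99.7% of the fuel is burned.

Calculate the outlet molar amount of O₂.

157 mol/min

Stoichiometric O₂ = 5 × 32 = 160 mol/min; O₂ fed = 160 × 1.977 = 316.3 mol/min.
Fuel reacted = 0.997 × 32 → ξ = 31.9 mol/min.
Outlet (n = n₀ + ν ξ):
  C₃H₈: 32 − 1(31.9) = 0.096
  O₂: 316.3 − 5(31.9) = 156.8
  CO₂: 0 + 3(31.9) = 95.71
  H₂O: 0 + 4(31.9) = 127.6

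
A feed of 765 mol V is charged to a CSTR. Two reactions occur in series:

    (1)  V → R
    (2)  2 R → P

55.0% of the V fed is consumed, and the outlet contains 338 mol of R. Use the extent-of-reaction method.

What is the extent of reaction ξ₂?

Conversion of V: V consumed = 1ξ₁ = 0.55 × 765 → ξ₁ = 420.8 mol.
R balance: n_R = 0 + 1ξ₁ − 2ξ₂ = 338 → ξ₂ = (1·420.8 − 338)/2 = 41.38 mol.
Outlet amounts (n = n₀ + Σ ν·ξ):
  V: 765 − 1(420.8) = 344.2
  R: 0 + 1(420.8) − 2(41.38) = 338
  P: 0 + 1(41.38) = 41.38

ξ₂ = 41.4 mol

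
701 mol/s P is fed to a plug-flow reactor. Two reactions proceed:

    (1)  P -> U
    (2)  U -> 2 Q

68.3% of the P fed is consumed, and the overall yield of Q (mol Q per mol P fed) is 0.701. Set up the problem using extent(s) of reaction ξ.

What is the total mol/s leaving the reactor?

Conversion of P: P consumed = 1ξ₁ = 0.683 × 701 → ξ₁ = 478.8 mol/s.
Yield of Q: 2ξ₂ / 701 = 0.701 → ξ₂ = 245.7 mol/s.
Outlet amounts (n = n₀ + Σ ν·ξ):
  P: 701 − 1(478.8) = 222.2
  U: 0 + 1(478.8) − 1(245.7) = 233.1
  Q: 0 + 2(245.7) = 491.4
Total out = 222.2 + 233.1 + 491.4 = 946.7 mol/s.

947 mol/s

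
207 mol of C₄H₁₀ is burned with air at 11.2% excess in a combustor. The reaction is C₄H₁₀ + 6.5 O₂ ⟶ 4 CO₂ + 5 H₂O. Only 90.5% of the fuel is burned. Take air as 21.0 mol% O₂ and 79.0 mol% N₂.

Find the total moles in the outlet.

7610 mol

Stoichiometric O₂ = 6.5 × 207 = 1346 mol; O₂ fed = 1346 × 1.112 = 1496 mol.
N₂ fed = 1496 × 79/21 = 5629 mol.
Fuel reacted = 0.905 × 207 → ξ = 187.3 mol.
Outlet (n = n₀ + ν ξ):
  C₄H₁₀: 207 − 1(187.3) = 19.66
  O₂: 1496 − 6.5(187.3) = 278.5
  N₂: 5629 (inert)
  CO₂: 0 + 4(187.3) = 749.3
  H₂O: 0 + 5(187.3) = 936.7
Total out = 19.66 + 278.5 + 5629 + 749.3 + 936.7 = 7613 mol.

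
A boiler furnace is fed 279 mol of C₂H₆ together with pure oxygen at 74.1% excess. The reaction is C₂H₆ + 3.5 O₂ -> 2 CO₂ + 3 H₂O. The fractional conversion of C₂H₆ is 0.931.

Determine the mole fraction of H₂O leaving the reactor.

Stoichiometric O₂ = 3.5 × 279 = 976.5 mol; O₂ fed = 976.5 × 1.741 = 1700 mol.
Fuel reacted = 0.931 × 279 → ξ = 259.7 mol.
Outlet (n = n₀ + ν ξ):
  C₂H₆: 279 − 1(259.7) = 19.25
  O₂: 1700 − 3.5(259.7) = 791
  CO₂: 0 + 2(259.7) = 519.5
  H₂O: 0 + 3(259.7) = 779.2
Total out = 2109 mol; y_H₂O = 779.2 / 2109 = 0.3695.

0.369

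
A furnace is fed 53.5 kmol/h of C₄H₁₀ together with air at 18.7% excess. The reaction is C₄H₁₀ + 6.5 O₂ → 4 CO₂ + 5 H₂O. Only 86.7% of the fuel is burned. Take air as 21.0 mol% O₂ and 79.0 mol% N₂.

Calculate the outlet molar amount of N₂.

1550 kmol/h

Stoichiometric O₂ = 6.5 × 53.5 = 347.8 kmol/h; O₂ fed = 347.8 × 1.187 = 412.8 kmol/h.
N₂ fed = 412.8 × 79/21 = 1553 kmol/h.
Fuel reacted = 0.867 × 53.5 → ξ = 46.38 kmol/h.
Outlet (n = n₀ + ν ξ):
  C₄H₁₀: 53.5 − 1(46.38) = 7.115
  O₂: 412.8 − 6.5(46.38) = 111.3
  N₂: 1553 (inert)
  CO₂: 0 + 4(46.38) = 185.5
  H₂O: 0 + 5(46.38) = 231.9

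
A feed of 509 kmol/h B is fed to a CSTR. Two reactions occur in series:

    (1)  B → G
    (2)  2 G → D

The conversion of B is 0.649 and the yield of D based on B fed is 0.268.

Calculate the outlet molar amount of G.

57.5 kmol/h

Conversion of B: B consumed = 1ξ₁ = 0.649 × 509 → ξ₁ = 330.3 kmol/h.
Yield of D: 1ξ₂ / 509 = 0.268 → ξ₂ = 136.4 kmol/h.
Outlet amounts (n = n₀ + Σ ν·ξ):
  B: 509 − 1(330.3) = 178.7
  G: 0 + 1(330.3) − 2(136.4) = 57.52
  D: 0 + 1(136.4) = 136.4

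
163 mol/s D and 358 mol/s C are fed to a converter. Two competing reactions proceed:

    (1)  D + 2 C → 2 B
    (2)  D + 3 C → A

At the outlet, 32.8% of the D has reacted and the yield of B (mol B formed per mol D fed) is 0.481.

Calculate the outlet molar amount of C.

237 mol/s

Yield of B: 2ξ₁ / 163 = 0.481 → ξ₁ = 39.2 mol/s.
Conversion of D: 1ξ₁ + 1ξ₂ = 0.328 × 163 = 53.46 → ξ₂ = 14.26 mol/s.
Outlet amounts (n = n₀ + Σ ν·ξ):
  D: 163 − 1(39.2) − 1(14.26) = 109.5
  C: 358 − 2(39.2) − 3(14.26) = 236.8
  B: 0 + 2(39.2) = 78.4
  A: 0 + 1(14.26) = 14.26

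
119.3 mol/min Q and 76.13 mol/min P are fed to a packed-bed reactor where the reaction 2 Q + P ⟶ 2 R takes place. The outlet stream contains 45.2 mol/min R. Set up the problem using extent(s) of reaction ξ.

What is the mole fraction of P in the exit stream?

For R: n = n₀ + 2ξ → 45.2 = 0 + 2ξ, giving ξ = 22.6 mol/min.
Outlet amounts (n = n₀ + ν ξ):
  Q: 119.3 − 2(22.6) = 74.1
  P: 76.13 − 1(22.6) = 53.53
  R: 0 + 2(22.6) = 45.2
Total out = 172.8 mol/min; y_P = 53.53 / 172.8 = 0.3097.

0.31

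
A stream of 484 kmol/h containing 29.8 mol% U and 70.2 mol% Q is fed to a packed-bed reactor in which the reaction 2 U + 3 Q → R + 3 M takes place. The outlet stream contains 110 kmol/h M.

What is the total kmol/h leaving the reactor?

For M: n = n₀ + 3ξ → 110 = 0 + 3ξ, giving ξ = 36.67 kmol/h.
Outlet amounts (n = n₀ + ν ξ):
  U: 144.2 − 2(36.67) = 70.9
  Q: 339.8 − 3(36.67) = 229.8
  R: 0 + 1(36.67) = 36.67
  M: 0 + 3(36.67) = 110
Total out = 70.9 + 229.8 + 36.67 + 110 = 447.3 kmol/h.

447 kmol/h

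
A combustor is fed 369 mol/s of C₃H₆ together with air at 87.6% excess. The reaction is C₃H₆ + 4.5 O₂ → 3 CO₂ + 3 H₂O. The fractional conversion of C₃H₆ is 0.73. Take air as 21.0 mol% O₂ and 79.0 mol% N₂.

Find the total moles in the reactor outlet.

15300 mol/s

Stoichiometric O₂ = 4.5 × 369 = 1660 mol/s; O₂ fed = 1660 × 1.876 = 3115 mol/s.
N₂ fed = 3115 × 79/21 = 11720 mol/s.
Fuel reacted = 0.73 × 369 → ξ = 269.4 mol/s.
Outlet (n = n₀ + ν ξ):
  C₃H₆: 369 − 1(269.4) = 99.63
  O₂: 3115 − 4.5(269.4) = 1903
  N₂: 11720 (inert)
  CO₂: 0 + 3(269.4) = 808.1
  H₂O: 0 + 3(269.4) = 808.1
Total out = 99.63 + 1903 + 11720 + 808.1 + 808.1 = 15340 mol/s.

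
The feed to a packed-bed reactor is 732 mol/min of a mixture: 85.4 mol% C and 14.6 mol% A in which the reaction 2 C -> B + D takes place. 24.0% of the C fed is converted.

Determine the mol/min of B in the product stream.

75 mol/min

C reacted = 0.24 × 625.1 = 150 mol/min; ν_C = −2, so ξ = 150/2 = 75.02 mol/min.
Outlet amounts (n = n₀ + ν ξ):
  C: 625.1 − 2(75.02) = 475.1
  B: 0 + 1(75.02) = 75.02
  D: 0 + 1(75.02) = 75.02
  A: 106.9 (inert)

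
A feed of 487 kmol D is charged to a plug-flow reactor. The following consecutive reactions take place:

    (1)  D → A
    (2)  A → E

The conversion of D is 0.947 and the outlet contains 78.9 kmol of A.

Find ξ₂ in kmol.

ξ₂ = 382 kmol

Conversion of D: D consumed = 1ξ₁ = 0.947 × 487 → ξ₁ = 461.2 kmol.
A balance: n_A = 0 + 1ξ₁ − 1ξ₂ = 78.9 → ξ₂ = (1·461.2 − 78.9)/1 = 382.3 kmol.
Outlet amounts (n = n₀ + Σ ν·ξ):
  D: 487 − 1(461.2) = 25.81
  A: 0 + 1(461.2) − 1(382.3) = 78.9
  E: 0 + 1(382.3) = 382.3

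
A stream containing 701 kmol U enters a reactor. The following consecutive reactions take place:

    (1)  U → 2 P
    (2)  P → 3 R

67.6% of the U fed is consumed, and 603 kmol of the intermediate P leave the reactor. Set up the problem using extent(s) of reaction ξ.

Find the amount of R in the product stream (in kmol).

Conversion of U: U consumed = 1ξ₁ = 0.676 × 701 → ξ₁ = 473.9 kmol.
P balance: n_P = 0 + 2ξ₁ − 1ξ₂ = 603 → ξ₂ = (2·473.9 − 603)/1 = 344.8 kmol.
Outlet amounts (n = n₀ + Σ ν·ξ):
  U: 701 − 1(473.9) = 227.1
  P: 0 + 2(473.9) − 1(344.8) = 603
  R: 0 + 3(344.8) = 1034

1030 kmol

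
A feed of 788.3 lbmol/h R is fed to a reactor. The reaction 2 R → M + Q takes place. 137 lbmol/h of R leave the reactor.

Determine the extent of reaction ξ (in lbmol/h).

For R: n = n₀ − 2ξ → 137 = 788.3 − 2ξ, giving ξ = 325.6 lbmol/h.
Outlet amounts (n = n₀ + ν ξ):
  R: 788.3 − 2(325.6) = 137
  M: 0 + 1(325.6) = 325.6
  Q: 0 + 1(325.6) = 325.6

ξ = 326 lbmol/h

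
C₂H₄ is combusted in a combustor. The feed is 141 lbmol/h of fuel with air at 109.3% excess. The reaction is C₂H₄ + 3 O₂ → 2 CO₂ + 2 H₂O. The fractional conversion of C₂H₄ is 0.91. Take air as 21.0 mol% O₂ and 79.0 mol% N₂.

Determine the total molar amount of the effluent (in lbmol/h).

Stoichiometric O₂ = 3 × 141 = 423 lbmol/h; O₂ fed = 423 × 2.093 = 885.3 lbmol/h.
N₂ fed = 885.3 × 79/21 = 3331 lbmol/h.
Fuel reacted = 0.91 × 141 → ξ = 128.3 lbmol/h.
Outlet (n = n₀ + ν ξ):
  C₂H₄: 141 − 1(128.3) = 12.69
  O₂: 885.3 − 3(128.3) = 500.4
  N₂: 3331 (inert)
  CO₂: 0 + 2(128.3) = 256.6
  H₂O: 0 + 2(128.3) = 256.6
Total out = 12.69 + 500.4 + 3331 + 256.6 + 256.6 = 4357 lbmol/h.

4360 lbmol/h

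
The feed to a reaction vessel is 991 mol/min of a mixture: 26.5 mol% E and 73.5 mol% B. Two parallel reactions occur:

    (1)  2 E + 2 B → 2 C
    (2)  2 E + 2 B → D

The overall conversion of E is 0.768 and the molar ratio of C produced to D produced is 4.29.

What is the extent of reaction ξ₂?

Conversion of E: E consumed = 0.768 × 262.6 = 201.7 mol/min = 2ξ₁ + 2ξ₂.
Selectivity: 2ξ₁ / (1ξ₂) = 4.29 → ξ₁ = 2.145 ξ₂.
Substitute: (2·2.145 + 2) ξ₂ = 201.7 → ξ₂ = 32.06 mol/min, ξ₁ = 68.78 mol/min.
Outlet amounts (n = n₀ + Σ ν·ξ):
  E: 262.6 − 2(68.78) − 2(32.06) = 60.93
  B: 728.4 − 2(68.78) − 2(32.06) = 526.7
  C: 0 + 2(68.78) = 137.6
  D: 0 + 1(32.06) = 32.06

ξ₂ = 32.1 mol/min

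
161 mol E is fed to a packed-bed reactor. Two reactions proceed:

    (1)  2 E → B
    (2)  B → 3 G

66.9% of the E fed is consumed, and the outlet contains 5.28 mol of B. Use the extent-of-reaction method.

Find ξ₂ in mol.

Conversion of E: E consumed = 2ξ₁ = 0.669 × 161 → ξ₁ = 53.85 mol.
B balance: n_B = 0 + 1ξ₁ − 1ξ₂ = 5.28 → ξ₂ = (1·53.85 − 5.28)/1 = 48.57 mol.
Outlet amounts (n = n₀ + Σ ν·ξ):
  E: 161 − 2(53.85) = 53.29
  B: 0 + 1(53.85) − 1(48.57) = 5.28
  G: 0 + 3(48.57) = 145.7

ξ₂ = 48.6 mol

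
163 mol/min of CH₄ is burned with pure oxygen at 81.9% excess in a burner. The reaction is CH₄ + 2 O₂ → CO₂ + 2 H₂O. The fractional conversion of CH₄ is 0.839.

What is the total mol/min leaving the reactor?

Stoichiometric O₂ = 2 × 163 = 326 mol/min; O₂ fed = 326 × 1.819 = 593 mol/min.
Fuel reacted = 0.839 × 163 → ξ = 136.8 mol/min.
Outlet (n = n₀ + ν ξ):
  CH₄: 163 − 1(136.8) = 26.24
  O₂: 593 − 2(136.8) = 319.5
  CO₂: 0 + 1(136.8) = 136.8
  H₂O: 0 + 2(136.8) = 273.5
Total out = 26.24 + 319.5 + 136.8 + 273.5 = 756 mol/min.

756 mol/min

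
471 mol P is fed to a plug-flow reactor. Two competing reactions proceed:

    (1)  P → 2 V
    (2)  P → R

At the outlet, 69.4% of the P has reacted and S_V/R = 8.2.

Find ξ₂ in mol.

ξ₂ = 64.1 mol

Conversion of P: P consumed = 0.694 × 471 = 326.9 mol = 1ξ₁ + 1ξ₂.
Selectivity: 2ξ₁ / (1ξ₂) = 8.2 → ξ₁ = 4.1 ξ₂.
Substitute: (1·4.1 + 1) ξ₂ = 326.9 → ξ₂ = 64.09 mol, ξ₁ = 262.8 mol.
Outlet amounts (n = n₀ + Σ ν·ξ):
  P: 471 − 1(262.8) − 1(64.09) = 144.1
  V: 0 + 2(262.8) = 525.6
  R: 0 + 1(64.09) = 64.09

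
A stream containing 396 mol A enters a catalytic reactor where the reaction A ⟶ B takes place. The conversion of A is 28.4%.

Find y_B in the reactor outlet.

A reacted = 0.284 × 396 = 112.5 mol; ν_A = −1, so ξ = 112.5/1 = 112.5 mol.
Outlet amounts (n = n₀ + ν ξ):
  A: 396 − 1(112.5) = 283.5
  B: 0 + 1(112.5) = 112.5
Total out = 396 mol; y_B = 112.5 / 396 = 0.284.

0.284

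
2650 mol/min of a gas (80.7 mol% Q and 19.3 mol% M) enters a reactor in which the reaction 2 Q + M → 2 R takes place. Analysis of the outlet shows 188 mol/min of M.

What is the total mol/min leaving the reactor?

For M: n = n₀ − 1ξ → 188 = 511.4 − 1ξ, giving ξ = 323.4 mol/min.
Outlet amounts (n = n₀ + ν ξ):
  Q: 2139 − 2(323.4) = 1492
  M: 511.4 − 1(323.4) = 188
  R: 0 + 2(323.4) = 646.9
Total out = 1492 + 188 + 646.9 = 2327 mol/min.

2330 mol/min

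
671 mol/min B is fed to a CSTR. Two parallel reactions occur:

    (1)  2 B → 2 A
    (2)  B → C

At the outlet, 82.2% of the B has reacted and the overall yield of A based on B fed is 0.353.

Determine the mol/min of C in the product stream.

Yield of A: 2ξ₁ / 671 = 0.353 → ξ₁ = 118.4 mol/min.
Conversion of B: 2ξ₁ + 1ξ₂ = 0.822 × 671 = 551.6 → ξ₂ = 314.7 mol/min.
Outlet amounts (n = n₀ + Σ ν·ξ):
  B: 671 − 2(118.4) − 1(314.7) = 119.4
  A: 0 + 2(118.4) = 236.9
  C: 0 + 1(314.7) = 314.7

315 mol/min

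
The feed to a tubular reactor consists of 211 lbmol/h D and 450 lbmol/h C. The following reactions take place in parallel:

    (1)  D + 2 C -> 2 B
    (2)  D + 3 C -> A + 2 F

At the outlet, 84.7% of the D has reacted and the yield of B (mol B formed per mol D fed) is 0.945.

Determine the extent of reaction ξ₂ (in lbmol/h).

ξ₂ = 79 lbmol/h

Yield of B: 2ξ₁ / 211 = 0.945 → ξ₁ = 99.7 lbmol/h.
Conversion of D: 1ξ₁ + 1ξ₂ = 0.847 × 211 = 178.7 → ξ₂ = 79.02 lbmol/h.
Outlet amounts (n = n₀ + Σ ν·ξ):
  D: 211 − 1(99.7) − 1(79.02) = 32.28
  C: 450 − 2(99.7) − 3(79.02) = 13.55
  B: 0 + 2(99.7) = 199.4
  A: 0 + 1(79.02) = 79.02
  F: 0 + 2(79.02) = 158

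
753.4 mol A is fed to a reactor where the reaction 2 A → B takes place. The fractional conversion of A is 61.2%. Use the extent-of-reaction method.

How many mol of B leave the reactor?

A reacted = 0.612 × 753.4 = 461.1 mol; ν_A = −2, so ξ = 461.1/2 = 230.5 mol.
Outlet amounts (n = n₀ + ν ξ):
  A: 753.4 − 2(230.5) = 292.3
  B: 0 + 1(230.5) = 230.5

231 mol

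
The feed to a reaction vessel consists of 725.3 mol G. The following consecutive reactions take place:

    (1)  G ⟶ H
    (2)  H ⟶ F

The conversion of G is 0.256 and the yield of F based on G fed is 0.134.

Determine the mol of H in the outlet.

88.5 mol

Conversion of G: G consumed = 1ξ₁ = 0.256 × 725.3 → ξ₁ = 185.7 mol.
Yield of F: 1ξ₂ / 725.3 = 0.134 → ξ₂ = 97.19 mol.
Outlet amounts (n = n₀ + Σ ν·ξ):
  G: 725.3 − 1(185.7) = 539.6
  H: 0 + 1(185.7) − 1(97.19) = 88.49
  F: 0 + 1(97.19) = 97.19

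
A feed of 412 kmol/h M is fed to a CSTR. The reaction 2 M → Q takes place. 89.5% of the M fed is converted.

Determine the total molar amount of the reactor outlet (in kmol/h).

228 kmol/h

M reacted = 0.895 × 412 = 368.7 kmol/h; ν_M = −2, so ξ = 368.7/2 = 184.4 kmol/h.
Outlet amounts (n = n₀ + ν ξ):
  M: 412 − 2(184.4) = 43.26
  Q: 0 + 1(184.4) = 184.4
Total out = 43.26 + 184.4 = 227.6 kmol/h.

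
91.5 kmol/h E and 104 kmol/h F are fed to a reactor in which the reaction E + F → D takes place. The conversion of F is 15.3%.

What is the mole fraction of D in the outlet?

F reacted = 0.153 × 104 = 15.91 kmol/h; ν_F = −1, so ξ = 15.91/1 = 15.91 kmol/h.
Outlet amounts (n = n₀ + ν ξ):
  E: 91.5 − 1(15.91) = 75.59
  F: 104 − 1(15.91) = 88.09
  D: 0 + 1(15.91) = 15.91
Total out = 179.6 kmol/h; y_D = 15.91 / 179.6 = 0.0886.

0.0886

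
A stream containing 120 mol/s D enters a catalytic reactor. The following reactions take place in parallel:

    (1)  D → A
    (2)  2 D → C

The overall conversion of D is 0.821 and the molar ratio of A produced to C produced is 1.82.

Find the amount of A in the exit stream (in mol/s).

46.9 mol/s

Conversion of D: D consumed = 0.821 × 120 = 98.52 mol/s = 1ξ₁ + 2ξ₂.
Selectivity: 1ξ₁ / (1ξ₂) = 1.82 → ξ₁ = 1.82 ξ₂.
Substitute: (1·1.82 + 2) ξ₂ = 98.52 → ξ₂ = 25.79 mol/s, ξ₁ = 46.94 mol/s.
Outlet amounts (n = n₀ + Σ ν·ξ):
  D: 120 − 1(46.94) − 2(25.79) = 21.48
  A: 0 + 1(46.94) = 46.94
  C: 0 + 1(25.79) = 25.79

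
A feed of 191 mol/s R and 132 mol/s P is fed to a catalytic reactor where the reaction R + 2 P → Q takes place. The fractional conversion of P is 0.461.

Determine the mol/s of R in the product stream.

P reacted = 0.461 × 132 = 60.85 mol/s; ν_P = −2, so ξ = 60.85/2 = 30.43 mol/s.
Outlet amounts (n = n₀ + ν ξ):
  R: 191 − 1(30.43) = 160.6
  P: 132 − 2(30.43) = 71.15
  Q: 0 + 1(30.43) = 30.43

161 mol/s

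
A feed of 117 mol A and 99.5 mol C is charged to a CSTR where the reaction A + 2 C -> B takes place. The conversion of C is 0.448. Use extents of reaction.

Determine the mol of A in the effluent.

94.7 mol

C reacted = 0.448 × 99.5 = 44.58 mol; ν_C = −2, so ξ = 44.58/2 = 22.29 mol.
Outlet amounts (n = n₀ + ν ξ):
  A: 117 − 1(22.29) = 94.71
  C: 99.5 − 2(22.29) = 54.92
  B: 0 + 1(22.29) = 22.29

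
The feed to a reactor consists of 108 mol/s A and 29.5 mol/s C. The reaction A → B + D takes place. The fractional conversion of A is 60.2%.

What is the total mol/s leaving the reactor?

A reacted = 0.602 × 108 = 65.02 mol/s; ν_A = −1, so ξ = 65.02/1 = 65.02 mol/s.
Outlet amounts (n = n₀ + ν ξ):
  A: 108 − 1(65.02) = 42.98
  B: 0 + 1(65.02) = 65.02
  D: 0 + 1(65.02) = 65.02
  C: 29.5 (inert)
Total out = 42.98 + 65.02 + 65.02 + 29.5 = 202.5 mol/s.

203 mol/s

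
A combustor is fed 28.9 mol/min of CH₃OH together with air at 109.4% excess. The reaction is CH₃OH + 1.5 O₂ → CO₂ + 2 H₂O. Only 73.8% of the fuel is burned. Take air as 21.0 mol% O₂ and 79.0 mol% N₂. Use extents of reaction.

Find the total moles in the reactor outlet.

472 mol/min

Stoichiometric O₂ = 1.5 × 28.9 = 43.35 mol/min; O₂ fed = 43.35 × 2.094 = 90.77 mol/min.
N₂ fed = 90.77 × 79/21 = 341.5 mol/min.
Fuel reacted = 0.738 × 28.9 → ξ = 21.33 mol/min.
Outlet (n = n₀ + ν ξ):
  CH₃OH: 28.9 − 1(21.33) = 7.572
  O₂: 90.77 − 1.5(21.33) = 58.78
  N₂: 341.5 (inert)
  CO₂: 0 + 1(21.33) = 21.33
  H₂O: 0 + 2(21.33) = 42.66
Total out = 7.572 + 58.78 + 341.5 + 21.33 + 42.66 = 471.8 mol/min.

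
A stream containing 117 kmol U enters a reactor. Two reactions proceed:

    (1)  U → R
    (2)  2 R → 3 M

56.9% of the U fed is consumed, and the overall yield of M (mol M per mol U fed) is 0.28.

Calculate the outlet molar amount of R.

44.7 kmol

Conversion of U: U consumed = 1ξ₁ = 0.569 × 117 → ξ₁ = 66.57 kmol.
Yield of M: 3ξ₂ / 117 = 0.28 → ξ₂ = 10.92 kmol.
Outlet amounts (n = n₀ + Σ ν·ξ):
  U: 117 − 1(66.57) = 50.43
  R: 0 + 1(66.57) − 2(10.92) = 44.73
  M: 0 + 3(10.92) = 32.76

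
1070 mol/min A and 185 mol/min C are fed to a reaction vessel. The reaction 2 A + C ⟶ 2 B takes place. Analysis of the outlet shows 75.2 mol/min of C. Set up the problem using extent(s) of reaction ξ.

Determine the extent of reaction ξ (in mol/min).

For C: n = n₀ − 1ξ → 75.2 = 185 − 1ξ, giving ξ = 109.8 mol/min.
Outlet amounts (n = n₀ + ν ξ):
  A: 1070 − 2(109.8) = 850.4
  C: 185 − 1(109.8) = 75.2
  B: 0 + 2(109.8) = 219.6

ξ = 110 mol/min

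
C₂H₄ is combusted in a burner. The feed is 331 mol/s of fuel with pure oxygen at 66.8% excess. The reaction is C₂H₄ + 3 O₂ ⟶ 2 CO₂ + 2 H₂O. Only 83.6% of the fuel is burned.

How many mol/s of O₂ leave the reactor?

Stoichiometric O₂ = 3 × 331 = 993 mol/s; O₂ fed = 993 × 1.668 = 1656 mol/s.
Fuel reacted = 0.836 × 331 → ξ = 276.7 mol/s.
Outlet (n = n₀ + ν ξ):
  C₂H₄: 331 − 1(276.7) = 54.28
  O₂: 1656 − 3(276.7) = 826.2
  CO₂: 0 + 2(276.7) = 553.4
  H₂O: 0 + 2(276.7) = 553.4

826 mol/s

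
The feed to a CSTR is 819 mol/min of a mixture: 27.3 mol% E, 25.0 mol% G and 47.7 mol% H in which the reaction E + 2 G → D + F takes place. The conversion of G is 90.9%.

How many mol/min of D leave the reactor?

93.1 mol/min

G reacted = 0.909 × 204.8 = 186.1 mol/min; ν_G = −2, so ξ = 186.1/2 = 93.06 mol/min.
Outlet amounts (n = n₀ + ν ξ):
  E: 223.6 − 1(93.06) = 130.5
  G: 204.8 − 2(93.06) = 18.63
  D: 0 + 1(93.06) = 93.06
  F: 0 + 1(93.06) = 93.06
  H: 390.7 (inert)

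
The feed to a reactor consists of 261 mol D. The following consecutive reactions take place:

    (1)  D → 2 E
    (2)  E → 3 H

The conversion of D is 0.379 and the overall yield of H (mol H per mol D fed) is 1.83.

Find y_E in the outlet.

Conversion of D: D consumed = 1ξ₁ = 0.379 × 261 → ξ₁ = 98.92 mol.
Yield of H: 3ξ₂ / 261 = 1.83 → ξ₂ = 159.2 mol.
Outlet amounts (n = n₀ + Σ ν·ξ):
  D: 261 − 1(98.92) = 162.1
  E: 0 + 2(98.92) − 1(159.2) = 38.63
  H: 0 + 3(159.2) = 477.6
Total out = 678.3 mol; y_E = 38.63 / 678.3 = 0.05694.

0.0569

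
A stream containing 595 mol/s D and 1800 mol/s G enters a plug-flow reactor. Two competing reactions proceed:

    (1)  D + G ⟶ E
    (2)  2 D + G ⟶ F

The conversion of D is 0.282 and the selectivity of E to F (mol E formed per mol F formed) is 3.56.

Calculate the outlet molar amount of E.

Conversion of D: D consumed = 0.282 × 595 = 167.8 mol/s = 1ξ₁ + 2ξ₂.
Selectivity: 1ξ₁ / (1ξ₂) = 3.56 → ξ₁ = 3.56 ξ₂.
Substitute: (1·3.56 + 2) ξ₂ = 167.8 → ξ₂ = 30.18 mol/s, ξ₁ = 107.4 mol/s.
Outlet amounts (n = n₀ + Σ ν·ξ):
  D: 595 − 1(107.4) − 2(30.18) = 427.2
  G: 1800 − 1(107.4) − 1(30.18) = 1662
  E: 0 + 1(107.4) = 107.4
  F: 0 + 1(30.18) = 30.18

107 mol/s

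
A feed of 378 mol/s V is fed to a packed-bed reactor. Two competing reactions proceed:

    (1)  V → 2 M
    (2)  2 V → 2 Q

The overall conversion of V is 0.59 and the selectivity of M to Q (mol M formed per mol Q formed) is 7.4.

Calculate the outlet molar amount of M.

Conversion of V: V consumed = 0.59 × 378 = 223 mol/s = 1ξ₁ + 2ξ₂.
Selectivity: 2ξ₁ / (2ξ₂) = 7.4 → ξ₁ = 7.4 ξ₂.
Substitute: (1·7.4 + 2) ξ₂ = 223 → ξ₂ = 23.73 mol/s, ξ₁ = 175.6 mol/s.
Outlet amounts (n = n₀ + Σ ν·ξ):
  V: 378 − 1(175.6) − 2(23.73) = 155
  M: 0 + 2(175.6) = 351.1
  Q: 0 + 2(23.73) = 47.45

351 mol/s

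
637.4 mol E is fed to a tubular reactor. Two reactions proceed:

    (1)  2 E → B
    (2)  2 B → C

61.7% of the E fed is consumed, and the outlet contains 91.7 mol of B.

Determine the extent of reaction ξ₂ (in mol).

ξ₂ = 52.5 mol

Conversion of E: E consumed = 2ξ₁ = 0.617 × 637.4 → ξ₁ = 196.6 mol.
B balance: n_B = 0 + 1ξ₁ − 2ξ₂ = 91.7 → ξ₂ = (1·196.6 − 91.7)/2 = 52.47 mol.
Outlet amounts (n = n₀ + Σ ν·ξ):
  E: 637.4 − 2(196.6) = 244.1
  B: 0 + 1(196.6) − 2(52.47) = 91.7
  C: 0 + 1(52.47) = 52.47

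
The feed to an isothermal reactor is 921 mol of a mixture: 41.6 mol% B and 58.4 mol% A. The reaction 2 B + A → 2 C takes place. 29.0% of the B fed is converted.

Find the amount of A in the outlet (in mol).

482 mol

B reacted = 0.29 × 383.1 = 111.1 mol; ν_B = −2, so ξ = 111.1/2 = 55.55 mol.
Outlet amounts (n = n₀ + ν ξ):
  B: 383.1 − 2(55.55) = 272
  A: 537.9 − 1(55.55) = 482.3
  C: 0 + 2(55.55) = 111.1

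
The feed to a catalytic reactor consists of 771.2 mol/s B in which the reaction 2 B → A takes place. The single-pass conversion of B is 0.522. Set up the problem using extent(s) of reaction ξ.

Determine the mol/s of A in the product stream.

B reacted = 0.522 × 771.2 = 402.6 mol/s; ν_B = −2, so ξ = 402.6/2 = 201.3 mol/s.
Outlet amounts (n = n₀ + ν ξ):
  B: 771.2 − 2(201.3) = 368.6
  A: 0 + 1(201.3) = 201.3

201 mol/s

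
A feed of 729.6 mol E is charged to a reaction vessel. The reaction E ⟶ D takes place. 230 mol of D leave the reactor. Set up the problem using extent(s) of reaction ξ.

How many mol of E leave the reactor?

For D: n = n₀ + 1ξ → 230 = 0 + 1ξ, giving ξ = 230 mol.
Outlet amounts (n = n₀ + ν ξ):
  E: 729.6 − 1(230) = 499.6
  D: 0 + 1(230) = 230

500 mol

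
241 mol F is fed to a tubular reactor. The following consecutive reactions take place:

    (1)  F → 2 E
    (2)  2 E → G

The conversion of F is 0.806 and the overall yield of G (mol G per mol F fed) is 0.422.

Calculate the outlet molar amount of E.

Conversion of F: F consumed = 1ξ₁ = 0.806 × 241 → ξ₁ = 194.2 mol.
Yield of G: 1ξ₂ / 241 = 0.422 → ξ₂ = 101.7 mol.
Outlet amounts (n = n₀ + Σ ν·ξ):
  F: 241 − 1(194.2) = 46.75
  E: 0 + 2(194.2) − 2(101.7) = 185.1
  G: 0 + 1(101.7) = 101.7

185 mol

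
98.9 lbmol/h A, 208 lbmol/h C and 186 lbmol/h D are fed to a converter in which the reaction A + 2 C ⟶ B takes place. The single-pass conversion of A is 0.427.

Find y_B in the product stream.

0.103

A reacted = 0.427 × 98.9 = 42.23 lbmol/h; ν_A = −1, so ξ = 42.23/1 = 42.23 lbmol/h.
Outlet amounts (n = n₀ + ν ξ):
  A: 98.9 − 1(42.23) = 56.67
  C: 208 − 2(42.23) = 123.5
  B: 0 + 1(42.23) = 42.23
  D: 186 (inert)
Total out = 408.4 lbmol/h; y_B = 42.23 / 408.4 = 0.1034.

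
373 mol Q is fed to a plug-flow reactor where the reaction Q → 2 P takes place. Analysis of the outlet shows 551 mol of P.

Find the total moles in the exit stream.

For P: n = n₀ + 2ξ → 551 = 0 + 2ξ, giving ξ = 275.5 mol.
Outlet amounts (n = n₀ + ν ξ):
  Q: 373 − 1(275.5) = 97.5
  P: 0 + 2(275.5) = 551
Total out = 97.5 + 551 = 648.5 mol.

648 mol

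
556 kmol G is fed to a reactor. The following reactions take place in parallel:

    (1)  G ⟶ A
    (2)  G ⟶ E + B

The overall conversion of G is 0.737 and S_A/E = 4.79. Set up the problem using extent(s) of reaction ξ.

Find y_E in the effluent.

0.113

Conversion of G: G consumed = 0.737 × 556 = 409.8 kmol = 1ξ₁ + 1ξ₂.
Selectivity: 1ξ₁ / (1ξ₂) = 4.79 → ξ₁ = 4.79 ξ₂.
Substitute: (1·4.79 + 1) ξ₂ = 409.8 → ξ₂ = 70.77 kmol, ξ₁ = 339 kmol.
Outlet amounts (n = n₀ + Σ ν·ξ):
  G: 556 − 1(339) − 1(70.77) = 146.2
  A: 0 + 1(339) = 339
  E: 0 + 1(70.77) = 70.77
  B: 0 + 1(70.77) = 70.77
Total out = 626.8 kmol; y_E = 70.77 / 626.8 = 0.1129.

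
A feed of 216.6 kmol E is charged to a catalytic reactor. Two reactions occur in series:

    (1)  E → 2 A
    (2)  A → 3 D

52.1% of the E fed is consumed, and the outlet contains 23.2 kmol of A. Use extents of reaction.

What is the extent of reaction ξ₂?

Conversion of E: E consumed = 1ξ₁ = 0.521 × 216.6 → ξ₁ = 112.8 kmol.
A balance: n_A = 0 + 2ξ₁ − 1ξ₂ = 23.2 → ξ₂ = (2·112.8 − 23.2)/1 = 202.5 kmol.
Outlet amounts (n = n₀ + Σ ν·ξ):
  E: 216.6 − 1(112.8) = 103.8
  A: 0 + 2(112.8) − 1(202.5) = 23.2
  D: 0 + 3(202.5) = 607.5

ξ₂ = 202 kmol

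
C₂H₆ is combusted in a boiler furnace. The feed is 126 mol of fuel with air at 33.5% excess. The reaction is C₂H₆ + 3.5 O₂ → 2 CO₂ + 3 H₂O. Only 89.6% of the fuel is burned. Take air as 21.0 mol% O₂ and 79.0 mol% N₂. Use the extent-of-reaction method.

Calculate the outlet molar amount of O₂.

Stoichiometric O₂ = 3.5 × 126 = 441 mol; O₂ fed = 441 × 1.335 = 588.7 mol.
N₂ fed = 588.7 × 79/21 = 2215 mol.
Fuel reacted = 0.896 × 126 → ξ = 112.9 mol.
Outlet (n = n₀ + ν ξ):
  C₂H₆: 126 − 1(112.9) = 13.1
  O₂: 588.7 − 3.5(112.9) = 193.6
  N₂: 2215 (inert)
  CO₂: 0 + 2(112.9) = 225.8
  H₂O: 0 + 3(112.9) = 338.7

194 mol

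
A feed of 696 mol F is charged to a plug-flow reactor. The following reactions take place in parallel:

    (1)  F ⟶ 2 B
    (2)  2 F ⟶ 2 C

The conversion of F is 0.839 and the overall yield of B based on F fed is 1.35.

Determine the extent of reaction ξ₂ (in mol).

Yield of B: 2ξ₁ / 696 = 1.35 → ξ₁ = 469.8 mol.
Conversion of F: 1ξ₁ + 2ξ₂ = 0.839 × 696 = 583.9 → ξ₂ = 57.07 mol.
Outlet amounts (n = n₀ + Σ ν·ξ):
  F: 696 − 1(469.8) − 2(57.07) = 112.1
  B: 0 + 2(469.8) = 939.6
  C: 0 + 2(57.07) = 114.1

ξ₂ = 57.1 mol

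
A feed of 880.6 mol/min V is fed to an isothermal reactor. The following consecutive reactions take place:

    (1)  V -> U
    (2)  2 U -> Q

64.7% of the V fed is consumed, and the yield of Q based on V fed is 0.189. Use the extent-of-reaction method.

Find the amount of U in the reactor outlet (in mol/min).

Conversion of V: V consumed = 1ξ₁ = 0.647 × 880.6 → ξ₁ = 569.7 mol/min.
Yield of Q: 1ξ₂ / 880.6 = 0.189 → ξ₂ = 166.4 mol/min.
Outlet amounts (n = n₀ + Σ ν·ξ):
  V: 880.6 − 1(569.7) = 310.9
  U: 0 + 1(569.7) − 2(166.4) = 236.9
  Q: 0 + 1(166.4) = 166.4

237 mol/min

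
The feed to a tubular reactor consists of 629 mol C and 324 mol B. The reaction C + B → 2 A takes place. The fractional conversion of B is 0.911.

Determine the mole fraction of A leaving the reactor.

0.619

B reacted = 0.911 × 324 = 295.2 mol; ν_B = −1, so ξ = 295.2/1 = 295.2 mol.
Outlet amounts (n = n₀ + ν ξ):
  C: 629 − 1(295.2) = 333.8
  B: 324 − 1(295.2) = 28.84
  A: 0 + 2(295.2) = 590.3
Total out = 953 mol; y_A = 590.3 / 953 = 0.6194.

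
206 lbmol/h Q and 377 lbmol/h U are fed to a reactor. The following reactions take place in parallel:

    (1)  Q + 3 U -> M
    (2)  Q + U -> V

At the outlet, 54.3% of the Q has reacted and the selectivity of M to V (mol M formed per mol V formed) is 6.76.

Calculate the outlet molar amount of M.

Conversion of Q: Q consumed = 0.543 × 206 = 111.9 lbmol/h = 1ξ₁ + 1ξ₂.
Selectivity: 1ξ₁ / (1ξ₂) = 6.76 → ξ₁ = 6.76 ξ₂.
Substitute: (1·6.76 + 1) ξ₂ = 111.9 → ξ₂ = 14.41 lbmol/h, ξ₁ = 97.44 lbmol/h.
Outlet amounts (n = n₀ + Σ ν·ξ):
  Q: 206 − 1(97.44) − 1(14.41) = 94.14
  U: 377 − 3(97.44) − 1(14.41) = 70.26
  M: 0 + 1(97.44) = 97.44
  V: 0 + 1(14.41) = 14.41

97.4 lbmol/h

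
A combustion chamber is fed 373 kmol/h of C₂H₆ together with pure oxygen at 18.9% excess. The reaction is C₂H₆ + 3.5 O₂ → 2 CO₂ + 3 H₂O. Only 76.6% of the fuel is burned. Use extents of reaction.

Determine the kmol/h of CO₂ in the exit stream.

Stoichiometric O₂ = 3.5 × 373 = 1306 kmol/h; O₂ fed = 1306 × 1.189 = 1552 kmol/h.
Fuel reacted = 0.766 × 373 → ξ = 285.7 kmol/h.
Outlet (n = n₀ + ν ξ):
  C₂H₆: 373 − 1(285.7) = 87.28
  O₂: 1552 − 3.5(285.7) = 552.2
  CO₂: 0 + 2(285.7) = 571.4
  H₂O: 0 + 3(285.7) = 857.2

571 kmol/h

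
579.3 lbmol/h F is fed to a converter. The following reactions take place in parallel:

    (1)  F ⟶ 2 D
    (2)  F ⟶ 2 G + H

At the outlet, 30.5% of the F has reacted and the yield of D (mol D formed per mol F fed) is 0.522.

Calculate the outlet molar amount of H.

Yield of D: 2ξ₁ / 579.3 = 0.522 → ξ₁ = 151.2 lbmol/h.
Conversion of F: 1ξ₁ + 1ξ₂ = 0.305 × 579.3 = 176.7 → ξ₂ = 25.49 lbmol/h.
Outlet amounts (n = n₀ + Σ ν·ξ):
  F: 579.3 − 1(151.2) − 1(25.49) = 402.6
  D: 0 + 2(151.2) = 302.4
  G: 0 + 2(25.49) = 50.98
  H: 0 + 1(25.49) = 25.49

25.5 lbmol/h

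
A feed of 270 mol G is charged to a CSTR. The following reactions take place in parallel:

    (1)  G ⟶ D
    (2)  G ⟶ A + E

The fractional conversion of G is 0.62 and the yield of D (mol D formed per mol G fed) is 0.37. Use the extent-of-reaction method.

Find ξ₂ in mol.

Yield of D: 1ξ₁ / 270 = 0.37 → ξ₁ = 99.9 mol.
Conversion of G: 1ξ₁ + 1ξ₂ = 0.62 × 270 = 167.4 → ξ₂ = 67.5 mol.
Outlet amounts (n = n₀ + Σ ν·ξ):
  G: 270 − 1(99.9) − 1(67.5) = 102.6
  D: 0 + 1(99.9) = 99.9
  A: 0 + 1(67.5) = 67.5
  E: 0 + 1(67.5) = 67.5

ξ₂ = 67.5 mol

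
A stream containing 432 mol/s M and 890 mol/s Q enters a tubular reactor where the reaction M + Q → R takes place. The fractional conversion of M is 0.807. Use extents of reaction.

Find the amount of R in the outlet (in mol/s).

349 mol/s

M reacted = 0.807 × 432 = 348.6 mol/s; ν_M = −1, so ξ = 348.6/1 = 348.6 mol/s.
Outlet amounts (n = n₀ + ν ξ):
  M: 432 − 1(348.6) = 83.38
  Q: 890 − 1(348.6) = 541.4
  R: 0 + 1(348.6) = 348.6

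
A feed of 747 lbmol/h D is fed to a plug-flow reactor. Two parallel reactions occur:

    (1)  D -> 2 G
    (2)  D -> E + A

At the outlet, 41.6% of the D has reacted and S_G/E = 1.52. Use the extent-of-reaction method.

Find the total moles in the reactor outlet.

1060 lbmol/h

Conversion of D: D consumed = 0.416 × 747 = 310.8 lbmol/h = 1ξ₁ + 1ξ₂.
Selectivity: 2ξ₁ / (1ξ₂) = 1.52 → ξ₁ = 0.76 ξ₂.
Substitute: (1·0.76 + 1) ξ₂ = 310.8 → ξ₂ = 176.6 lbmol/h, ξ₁ = 134.2 lbmol/h.
Outlet amounts (n = n₀ + Σ ν·ξ):
  D: 747 − 1(134.2) − 1(176.6) = 436.2
  G: 0 + 2(134.2) = 268.4
  E: 0 + 1(176.6) = 176.6
  A: 0 + 1(176.6) = 176.6
Total out = 436.2 + 268.4 + 176.6 + 176.6 = 1058 lbmol/h.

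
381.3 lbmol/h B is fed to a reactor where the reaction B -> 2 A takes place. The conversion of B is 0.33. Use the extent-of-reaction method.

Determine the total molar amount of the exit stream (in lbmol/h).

507 lbmol/h

B reacted = 0.33 × 381.3 = 125.8 lbmol/h; ν_B = −1, so ξ = 125.8/1 = 125.8 lbmol/h.
Outlet amounts (n = n₀ + ν ξ):
  B: 381.3 − 1(125.8) = 255.5
  A: 0 + 2(125.8) = 251.7
Total out = 255.5 + 251.7 = 507.1 lbmol/h.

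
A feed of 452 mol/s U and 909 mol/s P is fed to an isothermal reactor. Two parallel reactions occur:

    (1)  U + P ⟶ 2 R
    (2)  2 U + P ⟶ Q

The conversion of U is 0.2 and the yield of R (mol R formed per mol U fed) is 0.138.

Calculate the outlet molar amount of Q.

Yield of R: 2ξ₁ / 452 = 0.138 → ξ₁ = 31.19 mol/s.
Conversion of U: 1ξ₁ + 2ξ₂ = 0.2 × 452 = 90.4 → ξ₂ = 29.61 mol/s.
Outlet amounts (n = n₀ + Σ ν·ξ):
  U: 452 − 1(31.19) − 2(29.61) = 361.6
  P: 909 − 1(31.19) − 1(29.61) = 848.2
  R: 0 + 2(31.19) = 62.38
  Q: 0 + 1(29.61) = 29.61

29.6 mol/s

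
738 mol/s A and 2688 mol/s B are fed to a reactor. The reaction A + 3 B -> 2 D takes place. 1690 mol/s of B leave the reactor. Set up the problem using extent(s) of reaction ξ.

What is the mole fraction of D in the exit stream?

0.241

For B: n = n₀ − 3ξ → 1690 = 2688 − 3ξ, giving ξ = 332.7 mol/s.
Outlet amounts (n = n₀ + ν ξ):
  A: 738 − 1(332.7) = 405.3
  B: 2688 − 3(332.7) = 1690
  D: 0 + 2(332.7) = 665.3
Total out = 2761 mol/s; y_D = 665.3 / 2761 = 0.241.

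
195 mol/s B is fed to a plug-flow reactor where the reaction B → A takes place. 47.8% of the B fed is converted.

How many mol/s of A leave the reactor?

B reacted = 0.478 × 195 = 93.21 mol/s; ν_B = −1, so ξ = 93.21/1 = 93.21 mol/s.
Outlet amounts (n = n₀ + ν ξ):
  B: 195 − 1(93.21) = 101.8
  A: 0 + 1(93.21) = 93.21

93.2 mol/s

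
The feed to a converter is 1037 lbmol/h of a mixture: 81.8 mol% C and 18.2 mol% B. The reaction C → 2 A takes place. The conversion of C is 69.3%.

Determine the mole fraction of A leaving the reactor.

0.724

C reacted = 0.693 × 848.3 = 587.8 lbmol/h; ν_C = −1, so ξ = 587.8/1 = 587.8 lbmol/h.
Outlet amounts (n = n₀ + ν ξ):
  C: 848.3 − 1(587.8) = 260.4
  A: 0 + 2(587.8) = 1176
  B: 188.7 (inert)
Total out = 1625 lbmol/h; y_A = 1176 / 1625 = 0.7236.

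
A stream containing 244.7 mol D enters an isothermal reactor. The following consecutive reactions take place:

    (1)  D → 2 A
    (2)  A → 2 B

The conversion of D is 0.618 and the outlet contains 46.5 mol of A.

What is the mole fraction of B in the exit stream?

Conversion of D: D consumed = 1ξ₁ = 0.618 × 244.7 → ξ₁ = 151.2 mol.
A balance: n_A = 0 + 2ξ₁ − 1ξ₂ = 46.5 → ξ₂ = (2·151.2 − 46.5)/1 = 255.9 mol.
Outlet amounts (n = n₀ + Σ ν·ξ):
  D: 244.7 − 1(151.2) = 93.48
  A: 0 + 2(151.2) − 1(255.9) = 46.5
  B: 0 + 2(255.9) = 511.9
Total out = 651.9 mol; y_B = 511.9 / 651.9 = 0.7853.

0.785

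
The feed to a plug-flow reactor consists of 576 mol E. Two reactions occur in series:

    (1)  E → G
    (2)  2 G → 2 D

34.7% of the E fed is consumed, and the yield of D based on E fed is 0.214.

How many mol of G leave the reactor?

Conversion of E: E consumed = 1ξ₁ = 0.347 × 576 → ξ₁ = 199.9 mol.
Yield of D: 2ξ₂ / 576 = 0.214 → ξ₂ = 61.63 mol.
Outlet amounts (n = n₀ + Σ ν·ξ):
  E: 576 − 1(199.9) = 376.1
  G: 0 + 1(199.9) − 2(61.63) = 76.61
  D: 0 + 2(61.63) = 123.3

76.6 mol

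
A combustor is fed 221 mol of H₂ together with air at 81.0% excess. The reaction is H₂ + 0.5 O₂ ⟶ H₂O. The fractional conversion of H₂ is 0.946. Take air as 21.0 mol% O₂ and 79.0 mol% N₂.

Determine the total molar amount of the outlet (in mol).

1070 mol

Stoichiometric O₂ = 0.5 × 221 = 110.5 mol; O₂ fed = 110.5 × 1.810 = 200 mol.
N₂ fed = 200 × 79/21 = 752.4 mol.
Fuel reacted = 0.946 × 221 → ξ = 209.1 mol.
Outlet (n = n₀ + ν ξ):
  H₂: 221 − 1(209.1) = 11.93
  O₂: 200 − 0.5(209.1) = 95.47
  N₂: 752.4 (inert)
  H₂O: 0 + 1(209.1) = 209.1
Total out = 11.93 + 95.47 + 752.4 + 209.1 = 1069 mol.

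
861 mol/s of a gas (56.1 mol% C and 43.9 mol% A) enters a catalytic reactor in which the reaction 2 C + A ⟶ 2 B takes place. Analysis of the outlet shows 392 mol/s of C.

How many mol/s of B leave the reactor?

91 mol/s

For C: n = n₀ − 2ξ → 392 = 483 − 2ξ, giving ξ = 45.51 mol/s.
Outlet amounts (n = n₀ + ν ξ):
  C: 483 − 2(45.51) = 392
  A: 378 − 1(45.51) = 332.5
  B: 0 + 2(45.51) = 91.02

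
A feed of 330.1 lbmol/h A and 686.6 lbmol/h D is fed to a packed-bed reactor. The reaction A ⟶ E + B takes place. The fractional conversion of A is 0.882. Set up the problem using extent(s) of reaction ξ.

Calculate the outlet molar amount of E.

A reacted = 0.882 × 330.1 = 291.1 lbmol/h; ν_A = −1, so ξ = 291.1/1 = 291.1 lbmol/h.
Outlet amounts (n = n₀ + ν ξ):
  A: 330.1 − 1(291.1) = 38.95
  E: 0 + 1(291.1) = 291.1
  B: 0 + 1(291.1) = 291.1
  D: 686.6 (inert)

291 lbmol/h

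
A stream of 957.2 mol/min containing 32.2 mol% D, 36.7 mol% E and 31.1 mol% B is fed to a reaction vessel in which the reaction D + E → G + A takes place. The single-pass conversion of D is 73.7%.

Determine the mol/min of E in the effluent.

D reacted = 0.737 × 308.2 = 227.2 mol/min; ν_D = −1, so ξ = 227.2/1 = 227.2 mol/min.
Outlet amounts (n = n₀ + ν ξ):
  D: 308.2 − 1(227.2) = 81.06
  E: 351.3 − 1(227.2) = 124.1
  G: 0 + 1(227.2) = 227.2
  A: 0 + 1(227.2) = 227.2
  B: 297.7 (inert)

124 mol/min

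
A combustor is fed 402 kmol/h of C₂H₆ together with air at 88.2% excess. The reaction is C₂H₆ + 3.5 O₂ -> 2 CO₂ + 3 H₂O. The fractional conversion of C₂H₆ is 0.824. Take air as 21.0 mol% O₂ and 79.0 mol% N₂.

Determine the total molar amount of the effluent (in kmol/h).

Stoichiometric O₂ = 3.5 × 402 = 1407 kmol/h; O₂ fed = 1407 × 1.882 = 2648 kmol/h.
N₂ fed = 2648 × 79/21 = 9961 kmol/h.
Fuel reacted = 0.824 × 402 → ξ = 331.2 kmol/h.
Outlet (n = n₀ + ν ξ):
  C₂H₆: 402 − 1(331.2) = 70.75
  O₂: 2648 − 3.5(331.2) = 1489
  N₂: 9961 (inert)
  CO₂: 0 + 2(331.2) = 662.5
  H₂O: 0 + 3(331.2) = 993.7
Total out = 70.75 + 1489 + 9961 + 662.5 + 993.7 = 13180 kmol/h.

13200 kmol/h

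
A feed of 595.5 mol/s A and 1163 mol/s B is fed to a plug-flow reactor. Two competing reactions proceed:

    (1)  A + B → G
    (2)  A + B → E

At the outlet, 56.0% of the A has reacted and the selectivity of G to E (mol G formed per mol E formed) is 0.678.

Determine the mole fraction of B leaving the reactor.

Conversion of A: A consumed = 0.56 × 595.5 = 333.5 mol/s = 1ξ₁ + 1ξ₂.
Selectivity: 1ξ₁ / (1ξ₂) = 0.678 → ξ₁ = 0.678 ξ₂.
Substitute: (1·0.678 + 1) ξ₂ = 333.5 → ξ₂ = 198.7 mol/s, ξ₁ = 134.7 mol/s.
Outlet amounts (n = n₀ + Σ ν·ξ):
  A: 595.5 − 1(134.7) − 1(198.7) = 262
  B: 1163 − 1(134.7) − 1(198.7) = 829.5
  G: 0 + 1(134.7) = 134.7
  E: 0 + 1(198.7) = 198.7
Total out = 1425 mol/s; y_B = 829.5 / 1425 = 0.5821.

0.582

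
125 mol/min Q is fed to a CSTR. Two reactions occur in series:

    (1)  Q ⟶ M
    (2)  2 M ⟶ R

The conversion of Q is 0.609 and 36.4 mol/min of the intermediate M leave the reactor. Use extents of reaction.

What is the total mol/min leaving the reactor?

105 mol/min

Conversion of Q: Q consumed = 1ξ₁ = 0.609 × 125 → ξ₁ = 76.12 mol/min.
M balance: n_M = 0 + 1ξ₁ − 2ξ₂ = 36.4 → ξ₂ = (1·76.12 − 36.4)/2 = 19.86 mol/min.
Outlet amounts (n = n₀ + Σ ν·ξ):
  Q: 125 − 1(76.12) = 48.88
  M: 0 + 1(76.12) − 2(19.86) = 36.4
  R: 0 + 1(19.86) = 19.86
Total out = 48.88 + 36.4 + 19.86 = 105.1 mol/min.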